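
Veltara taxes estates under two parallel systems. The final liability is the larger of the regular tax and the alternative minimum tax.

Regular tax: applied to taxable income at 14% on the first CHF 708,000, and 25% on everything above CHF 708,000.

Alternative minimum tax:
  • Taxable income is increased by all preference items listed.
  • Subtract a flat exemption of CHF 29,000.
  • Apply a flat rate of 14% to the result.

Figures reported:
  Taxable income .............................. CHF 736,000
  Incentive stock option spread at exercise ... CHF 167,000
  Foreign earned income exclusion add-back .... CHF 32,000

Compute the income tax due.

CHF 126,840

Regular tax:
  CHF 708,000 × 14% = CHF 99,120
  CHF 28,000 × 25% = CHF 7,000
  → CHF 106,120

Alternative minimum tax:
  Adjusted income: CHF 736,000 + CHF 167,000 + CHF 32,000 = CHF 935,000
  Less exemption CHF 29,000 → base CHF 906,000
  CHF 906,000 × 14% = CHF 126,840

CHF 126,840 > CHF 106,120, so the alternative minimum tax is the binding amount.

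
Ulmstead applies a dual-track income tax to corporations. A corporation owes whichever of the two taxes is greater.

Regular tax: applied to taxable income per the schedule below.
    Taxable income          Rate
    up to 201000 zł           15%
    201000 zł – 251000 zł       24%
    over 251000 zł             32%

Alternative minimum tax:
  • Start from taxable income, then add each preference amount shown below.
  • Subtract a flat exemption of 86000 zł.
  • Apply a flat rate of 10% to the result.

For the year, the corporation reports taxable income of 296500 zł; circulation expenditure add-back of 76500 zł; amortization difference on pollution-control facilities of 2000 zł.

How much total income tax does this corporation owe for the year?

56710 zł

Regular tax:
  201000 zł × 15% = 30150 zł
  50000 zł × 24% = 12000 zł
  45500 zł × 32% = 14560 zł
  → 56710 zł

Alternative minimum tax:
  Adjusted income: 296500 zł + 76500 zł + 2000 zł = 375000 zł
  Less exemption 86000 zł → base 289000 zł
  289000 zł × 10% = 28900 zł

56710 zł > 28900 zł, so the regular tax governs.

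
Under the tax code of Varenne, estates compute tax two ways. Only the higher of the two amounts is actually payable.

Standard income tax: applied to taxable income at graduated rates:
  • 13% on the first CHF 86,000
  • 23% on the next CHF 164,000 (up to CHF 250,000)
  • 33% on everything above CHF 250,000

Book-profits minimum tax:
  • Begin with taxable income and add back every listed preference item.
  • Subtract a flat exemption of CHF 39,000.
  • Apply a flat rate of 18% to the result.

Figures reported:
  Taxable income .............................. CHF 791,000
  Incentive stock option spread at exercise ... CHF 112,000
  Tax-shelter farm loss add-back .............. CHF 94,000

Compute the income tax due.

Book-profits minimum tax:
  Adjusted income: CHF 791,000 + CHF 112,000 + CHF 94,000 = CHF 997,000
  Less exemption CHF 39,000 → base CHF 958,000
  CHF 958,000 × 18% = CHF 172,440

Standard income tax:
  CHF 86,000 × 13% = CHF 11,180
  CHF 164,000 × 23% = CHF 37,720
  CHF 541,000 × 33% = CHF 178,530
  → CHF 227,430

CHF 227,430 > CHF 172,440, so the standard income tax governs.

CHF 227,430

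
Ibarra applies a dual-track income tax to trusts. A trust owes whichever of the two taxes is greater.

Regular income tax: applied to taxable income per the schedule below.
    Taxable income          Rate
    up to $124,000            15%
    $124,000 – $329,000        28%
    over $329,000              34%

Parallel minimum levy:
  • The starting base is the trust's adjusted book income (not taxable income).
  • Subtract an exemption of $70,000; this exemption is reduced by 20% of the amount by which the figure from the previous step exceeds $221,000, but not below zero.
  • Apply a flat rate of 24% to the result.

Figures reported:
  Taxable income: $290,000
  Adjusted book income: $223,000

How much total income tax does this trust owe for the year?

$65,080

Parallel minimum levy:
  Base (adjusted book income): $223,000
  Exemption: $70,000 − 20% × ($223,000 − $221,000) = $70,000 − $400 = $69,600
  Base: $223,000 − $69,600 = $153,400
  $153,400 × 24% = $36,816

Regular income tax:
  $124,000 × 15% = $18,600
  $166,000 × 28% = $46,480
  → $65,080

$65,080 > $36,816, so the regular income tax governs.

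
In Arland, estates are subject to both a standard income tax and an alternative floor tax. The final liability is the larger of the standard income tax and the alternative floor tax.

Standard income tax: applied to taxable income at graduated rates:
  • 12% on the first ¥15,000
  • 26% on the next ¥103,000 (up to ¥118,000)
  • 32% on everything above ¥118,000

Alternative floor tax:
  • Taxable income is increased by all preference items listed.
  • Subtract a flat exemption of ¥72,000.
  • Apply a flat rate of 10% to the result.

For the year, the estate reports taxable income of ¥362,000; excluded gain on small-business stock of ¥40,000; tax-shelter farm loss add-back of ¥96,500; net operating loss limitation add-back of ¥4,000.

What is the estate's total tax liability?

¥106,660

Standard income tax:
  ¥15,000 × 12% = ¥1,800
  ¥103,000 × 26% = ¥26,780
  ¥244,000 × 32% = ¥78,080
  → ¥106,660

Alternative floor tax:
  Adjusted income: ¥362,000 + ¥40,000 + ¥96,500 + ¥4,000 = ¥502,500
  Less exemption ¥72,000 → base ¥430,500
  ¥430,500 × 10% = ¥43,050

¥106,660 > ¥43,050, so the standard income tax governs.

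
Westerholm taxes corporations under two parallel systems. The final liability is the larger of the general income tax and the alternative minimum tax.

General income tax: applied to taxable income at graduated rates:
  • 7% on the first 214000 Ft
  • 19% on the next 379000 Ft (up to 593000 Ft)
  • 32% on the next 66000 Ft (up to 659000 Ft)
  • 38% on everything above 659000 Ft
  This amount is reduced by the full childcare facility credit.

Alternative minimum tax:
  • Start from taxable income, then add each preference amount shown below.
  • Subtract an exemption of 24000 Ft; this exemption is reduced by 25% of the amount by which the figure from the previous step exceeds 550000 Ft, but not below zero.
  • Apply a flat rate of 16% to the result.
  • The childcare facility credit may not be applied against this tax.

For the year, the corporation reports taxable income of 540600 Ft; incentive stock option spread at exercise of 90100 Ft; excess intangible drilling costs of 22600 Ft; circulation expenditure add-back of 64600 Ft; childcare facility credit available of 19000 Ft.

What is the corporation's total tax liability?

114864 Ft

General income tax:
  214000 Ft × 7% = 14980 Ft
  326600 Ft × 19% = 62054 Ft
  → 77034 Ft
  Less childcare facility credit 19000 Ft → 58034 Ft

Alternative minimum tax:
  Adjusted income: 540600 Ft + 90100 Ft + 22600 Ft + 64600 Ft = 717900 Ft
  Exemption: 25% × (717900 Ft − 550000 Ft) = 41975 Ft ≥ 24000 Ft, so the exemption is fully phased out
  Base: 717900 Ft − 0 Ft = 717900 Ft
  717900 Ft × 16% = 114864 Ft

114864 Ft > 58034 Ft, so the alternative minimum tax is the binding amount.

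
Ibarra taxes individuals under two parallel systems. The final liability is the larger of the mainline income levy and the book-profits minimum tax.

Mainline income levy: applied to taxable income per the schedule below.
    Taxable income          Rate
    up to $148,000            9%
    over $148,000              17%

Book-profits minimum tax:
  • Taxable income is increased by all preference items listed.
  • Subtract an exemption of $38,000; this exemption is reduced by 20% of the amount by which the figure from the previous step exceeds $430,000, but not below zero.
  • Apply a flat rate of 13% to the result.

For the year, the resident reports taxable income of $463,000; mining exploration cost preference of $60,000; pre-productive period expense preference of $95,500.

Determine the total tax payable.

$80,366

Mainline income levy:
  $148,000 × 9% = $13,320
  $315,000 × 17% = $53,550
  → $66,870

Book-profits minimum tax:
  Adjusted income: $463,000 + $60,000 + $95,500 = $618,500
  Exemption: $38,000 − 20% × ($618,500 − $430,000) = $38,000 − $37,700 = $300
  Base: $618,500 − $300 = $618,200
  $618,200 × 13% = $80,366

$80,366 > $66,870, so the book-profits minimum tax is the binding amount.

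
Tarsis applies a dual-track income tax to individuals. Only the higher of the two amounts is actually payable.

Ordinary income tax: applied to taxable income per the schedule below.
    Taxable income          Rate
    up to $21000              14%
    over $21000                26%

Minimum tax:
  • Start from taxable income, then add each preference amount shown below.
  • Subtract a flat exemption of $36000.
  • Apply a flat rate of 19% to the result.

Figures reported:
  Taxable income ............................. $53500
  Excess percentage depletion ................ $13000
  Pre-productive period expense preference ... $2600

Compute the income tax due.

Ordinary income tax:
  $21000 × 14% = $2940
  $32500 × 26% = $8450
  → $11390

Minimum tax:
  Adjusted income: $53500 + $13000 + $2600 = $69100
  Less exemption $36000 → base $33100
  $33100 × 19% = $6289

$11390 > $6289, so the ordinary income tax governs.

$11390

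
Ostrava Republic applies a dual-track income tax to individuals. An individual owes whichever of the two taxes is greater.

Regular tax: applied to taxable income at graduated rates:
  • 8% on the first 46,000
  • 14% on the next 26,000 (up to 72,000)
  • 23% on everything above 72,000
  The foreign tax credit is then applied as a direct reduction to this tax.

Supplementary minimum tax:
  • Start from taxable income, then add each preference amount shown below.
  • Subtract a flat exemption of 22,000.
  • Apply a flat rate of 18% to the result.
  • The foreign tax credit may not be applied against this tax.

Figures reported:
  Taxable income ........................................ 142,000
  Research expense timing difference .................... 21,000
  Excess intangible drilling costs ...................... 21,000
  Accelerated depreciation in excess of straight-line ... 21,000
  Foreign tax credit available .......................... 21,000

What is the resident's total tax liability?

Regular tax:
  46,000 × 8% = 3,680
  26,000 × 14% = 3,640
  70,000 × 23% = 16,100
  → 23,420
  Less foreign tax credit 21,000 → 2,420

Supplementary minimum tax:
  Adjusted income: 142,000 + 21,000 + 21,000 + 21,000 = 205,000
  Less exemption 22,000 → base 183,000
  183,000 × 18% = 32,940

32,940 > 2,420, so the supplementary minimum tax is the binding amount.

32,940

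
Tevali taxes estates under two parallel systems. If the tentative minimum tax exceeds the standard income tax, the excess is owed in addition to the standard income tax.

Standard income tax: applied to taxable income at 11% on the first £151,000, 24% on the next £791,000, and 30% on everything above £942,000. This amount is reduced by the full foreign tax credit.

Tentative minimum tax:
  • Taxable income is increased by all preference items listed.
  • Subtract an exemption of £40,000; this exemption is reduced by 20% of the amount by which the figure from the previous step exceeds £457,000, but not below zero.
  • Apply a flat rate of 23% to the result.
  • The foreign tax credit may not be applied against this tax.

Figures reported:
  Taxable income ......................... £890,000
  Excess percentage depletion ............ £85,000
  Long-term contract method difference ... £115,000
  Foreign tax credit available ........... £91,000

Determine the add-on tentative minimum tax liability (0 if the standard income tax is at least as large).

£147,730

Standard income tax:
  £151,000 × 11% = £16,610
  £739,000 × 24% = £177,360
  → £193,970
  Less foreign tax credit £91,000 → £102,970

Tentative minimum tax:
  Adjusted income: £890,000 + £85,000 + £115,000 = £1,090,000
  Exemption: 20% × (£1,090,000 − £457,000) = £126,600 ≥ £40,000, so the exemption is fully phased out
  Base: £1,090,000 − £0 = £1,090,000
  £1,090,000 × 23% = £250,700

Excess of tentative minimum tax over standard income tax: £250,700 − £102,970 = £147,730.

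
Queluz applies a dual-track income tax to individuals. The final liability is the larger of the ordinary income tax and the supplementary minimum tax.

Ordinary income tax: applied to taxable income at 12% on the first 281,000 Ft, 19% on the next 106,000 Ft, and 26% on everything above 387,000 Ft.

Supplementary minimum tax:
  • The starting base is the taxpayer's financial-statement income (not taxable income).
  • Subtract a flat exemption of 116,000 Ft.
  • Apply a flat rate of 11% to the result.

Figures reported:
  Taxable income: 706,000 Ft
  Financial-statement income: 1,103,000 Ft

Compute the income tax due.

Ordinary income tax:
  281,000 Ft × 12% = 33,720 Ft
  106,000 Ft × 19% = 20,140 Ft
  319,000 Ft × 26% = 82,940 Ft
  → 136,800 Ft

Supplementary minimum tax:
  Base (financial-statement income): 1,103,000 Ft
  Less exemption 116,000 Ft → base 987,000 Ft
  987,000 Ft × 11% = 108,570 Ft

136,800 Ft > 108,570 Ft, so the ordinary income tax governs.

136,800 Ft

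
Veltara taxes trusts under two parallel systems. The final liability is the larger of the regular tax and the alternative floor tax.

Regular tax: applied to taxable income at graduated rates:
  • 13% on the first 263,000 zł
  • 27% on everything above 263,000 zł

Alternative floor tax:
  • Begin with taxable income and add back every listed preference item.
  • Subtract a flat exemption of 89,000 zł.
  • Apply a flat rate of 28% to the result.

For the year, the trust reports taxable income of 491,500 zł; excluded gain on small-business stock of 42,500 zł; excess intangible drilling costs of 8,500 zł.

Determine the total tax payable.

Alternative floor tax:
  Adjusted income: 491,500 zł + 42,500 zł + 8,500 zł = 542,500 zł
  Less exemption 89,000 zł → base 453,500 zł
  453,500 zł × 28% = 126,980 zł

Regular tax:
  263,000 zł × 13% = 34,190 zł
  228,500 zł × 27% = 61,695 zł
  → 95,885 zł

126,980 zł > 95,885 zł, so the alternative floor tax is the binding amount.

126,980 zł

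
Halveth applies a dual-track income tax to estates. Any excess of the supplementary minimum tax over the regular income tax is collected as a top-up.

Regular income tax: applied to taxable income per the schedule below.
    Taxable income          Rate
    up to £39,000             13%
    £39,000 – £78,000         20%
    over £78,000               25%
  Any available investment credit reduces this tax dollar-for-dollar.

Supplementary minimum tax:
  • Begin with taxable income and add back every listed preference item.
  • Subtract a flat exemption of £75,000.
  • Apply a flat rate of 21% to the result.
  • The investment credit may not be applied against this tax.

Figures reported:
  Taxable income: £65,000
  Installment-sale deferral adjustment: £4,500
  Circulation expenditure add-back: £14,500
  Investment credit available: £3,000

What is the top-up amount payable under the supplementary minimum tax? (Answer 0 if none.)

£0

Supplementary minimum tax:
  Adjusted income: £65,000 + £4,500 + £14,500 = £84,000
  Less exemption £75,000 → base £9,000
  £9,000 × 21% = £1,890

Regular income tax:
  £39,000 × 13% = £5,070
  £26,000 × 20% = £5,200
  → £10,270
  Less investment credit £3,000 → £7,270

£1,890 ≤ £7,270, so no add-on is due.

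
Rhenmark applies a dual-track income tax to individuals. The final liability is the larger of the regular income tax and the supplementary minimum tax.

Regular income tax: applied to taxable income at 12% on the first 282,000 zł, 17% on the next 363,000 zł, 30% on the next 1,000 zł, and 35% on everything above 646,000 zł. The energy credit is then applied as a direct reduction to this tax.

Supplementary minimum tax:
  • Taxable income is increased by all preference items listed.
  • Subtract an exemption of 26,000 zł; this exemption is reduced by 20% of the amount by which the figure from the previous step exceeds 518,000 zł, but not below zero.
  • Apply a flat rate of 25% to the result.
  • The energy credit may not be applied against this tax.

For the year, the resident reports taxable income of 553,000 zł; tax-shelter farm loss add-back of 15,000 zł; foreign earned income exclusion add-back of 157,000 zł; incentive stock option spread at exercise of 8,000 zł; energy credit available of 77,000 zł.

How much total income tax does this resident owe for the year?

183,250 zł

Regular income tax:
  282,000 zł × 12% = 33,840 zł
  271,000 zł × 17% = 46,070 zł
  → 79,910 zł
  Less energy credit 77,000 zł → 2,910 zł

Supplementary minimum tax:
  Adjusted income: 553,000 zł + 15,000 zł + 157,000 zł + 8,000 zł = 733,000 zł
  Exemption: 20% × (733,000 zł − 518,000 zł) = 43,000 zł ≥ 26,000 zł, so the exemption is fully phased out
  Base: 733,000 zł − 0 zł = 733,000 zł
  733,000 zł × 25% = 183,250 zł

183,250 zł > 2,910 zł, so the supplementary minimum tax is the binding amount.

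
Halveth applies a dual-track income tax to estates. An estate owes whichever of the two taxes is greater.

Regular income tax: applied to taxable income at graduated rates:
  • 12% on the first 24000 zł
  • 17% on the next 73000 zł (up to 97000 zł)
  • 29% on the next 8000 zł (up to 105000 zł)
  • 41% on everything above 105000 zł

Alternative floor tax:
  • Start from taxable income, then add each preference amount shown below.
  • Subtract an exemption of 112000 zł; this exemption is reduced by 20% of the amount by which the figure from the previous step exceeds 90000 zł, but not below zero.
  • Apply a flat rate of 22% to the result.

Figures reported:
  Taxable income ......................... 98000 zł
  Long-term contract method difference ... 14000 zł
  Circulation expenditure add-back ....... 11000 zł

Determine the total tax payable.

Alternative floor tax:
  Adjusted income: 98000 zł + 14000 zł + 11000 zł = 123000 zł
  Exemption: 112000 zł − 20% × (123000 zł − 90000 zł) = 112000 zł − 6600 zł = 105400 zł
  Base: 123000 zł − 105400 zł = 17600 zł
  17600 zł × 22% = 3872 zł

Regular income tax:
  24000 zł × 12% = 2880 zł
  73000 zł × 17% = 12410 zł
  1000 zł × 29% = 290 zł
  → 15580 zł

15580 zł > 3872 zł, so the regular income tax governs.

15580 zł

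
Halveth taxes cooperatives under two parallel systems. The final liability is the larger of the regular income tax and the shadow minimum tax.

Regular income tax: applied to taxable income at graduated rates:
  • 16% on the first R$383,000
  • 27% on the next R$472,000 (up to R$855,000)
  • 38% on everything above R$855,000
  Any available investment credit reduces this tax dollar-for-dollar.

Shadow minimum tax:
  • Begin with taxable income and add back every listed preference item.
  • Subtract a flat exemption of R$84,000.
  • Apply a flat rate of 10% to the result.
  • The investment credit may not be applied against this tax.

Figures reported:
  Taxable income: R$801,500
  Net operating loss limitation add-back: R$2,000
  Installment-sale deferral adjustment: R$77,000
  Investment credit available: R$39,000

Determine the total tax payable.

R$135,275

Shadow minimum tax:
  Adjusted income: R$801,500 + R$2,000 + R$77,000 = R$880,500
  Less exemption R$84,000 → base R$796,500
  R$796,500 × 10% = R$79,650

Regular income tax:
  R$383,000 × 16% = R$61,280
  R$418,500 × 27% = R$112,995
  → R$174,275
  Less investment credit R$39,000 → R$135,275

R$135,275 > R$79,650, so the regular income tax governs.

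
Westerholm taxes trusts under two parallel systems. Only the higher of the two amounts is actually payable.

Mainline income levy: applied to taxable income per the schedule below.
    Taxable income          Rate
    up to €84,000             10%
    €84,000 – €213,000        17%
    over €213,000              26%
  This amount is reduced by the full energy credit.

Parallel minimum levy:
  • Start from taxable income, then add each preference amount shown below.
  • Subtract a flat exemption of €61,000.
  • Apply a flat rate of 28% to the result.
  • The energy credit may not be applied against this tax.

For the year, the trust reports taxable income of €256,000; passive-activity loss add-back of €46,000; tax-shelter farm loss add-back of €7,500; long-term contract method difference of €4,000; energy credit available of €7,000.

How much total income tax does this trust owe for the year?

€70,700

Mainline income levy:
  €84,000 × 10% = €8,400
  €129,000 × 17% = €21,930
  €43,000 × 26% = €11,180
  → €41,510
  Less energy credit €7,000 → €34,510

Parallel minimum levy:
  Adjusted income: €256,000 + €46,000 + €7,500 + €4,000 = €313,500
  Less exemption €61,000 → base €252,500
  €252,500 × 28% = €70,700

€70,700 > €34,510, so the parallel minimum levy is the binding amount.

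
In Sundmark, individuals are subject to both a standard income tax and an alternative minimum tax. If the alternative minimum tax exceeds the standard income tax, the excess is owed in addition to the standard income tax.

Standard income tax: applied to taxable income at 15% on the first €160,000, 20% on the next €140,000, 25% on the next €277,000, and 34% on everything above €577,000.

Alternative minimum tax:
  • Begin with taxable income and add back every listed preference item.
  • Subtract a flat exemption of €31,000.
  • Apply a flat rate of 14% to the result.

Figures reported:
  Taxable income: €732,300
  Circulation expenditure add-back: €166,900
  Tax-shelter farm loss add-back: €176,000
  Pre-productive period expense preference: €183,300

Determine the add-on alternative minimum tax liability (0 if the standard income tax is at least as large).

Alternative minimum tax:
  Adjusted income: €732,300 + €166,900 + €176,000 + €183,300 = €1,258,500
  Less exemption €31,000 → base €1,227,500
  €1,227,500 × 14% = €171,850

Standard income tax:
  €160,000 × 15% = €24,000
  €140,000 × 20% = €28,000
  €277,000 × 25% = €69,250
  €155,300 × 34% = €52,802
  → €174,052

€171,850 ≤ €174,052, so no add-on is due.

€0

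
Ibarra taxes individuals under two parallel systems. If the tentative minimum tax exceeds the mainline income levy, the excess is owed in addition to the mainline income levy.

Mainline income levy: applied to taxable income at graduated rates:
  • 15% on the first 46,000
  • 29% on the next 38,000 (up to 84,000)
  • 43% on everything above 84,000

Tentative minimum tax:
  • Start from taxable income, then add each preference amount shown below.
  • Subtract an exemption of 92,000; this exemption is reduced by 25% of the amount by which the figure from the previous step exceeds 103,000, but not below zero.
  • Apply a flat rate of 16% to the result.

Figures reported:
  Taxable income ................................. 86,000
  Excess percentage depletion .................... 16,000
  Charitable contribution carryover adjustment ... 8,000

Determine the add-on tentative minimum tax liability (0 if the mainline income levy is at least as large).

0

Mainline income levy:
  46,000 × 15% = 6,900
  38,000 × 29% = 11,020
  2,000 × 43% = 860
  → 18,780

Tentative minimum tax:
  Adjusted income: 86,000 + 16,000 + 8,000 = 110,000
  Exemption: 92,000 − 25% × (110,000 − 103,000) = 92,000 − 1,750 = 90,250
  Base: 110,000 − 90,250 = 19,750
  19,750 × 16% = 3,160

3,160 ≤ 18,780, so no add-on is due.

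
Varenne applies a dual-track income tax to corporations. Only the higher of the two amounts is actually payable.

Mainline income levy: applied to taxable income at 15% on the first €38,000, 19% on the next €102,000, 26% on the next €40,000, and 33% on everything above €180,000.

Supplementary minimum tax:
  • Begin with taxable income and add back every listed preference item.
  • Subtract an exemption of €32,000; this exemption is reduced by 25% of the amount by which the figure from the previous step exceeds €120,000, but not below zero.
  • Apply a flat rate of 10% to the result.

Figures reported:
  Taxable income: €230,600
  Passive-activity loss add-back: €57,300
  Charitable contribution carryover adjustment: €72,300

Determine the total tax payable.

€52,178

Mainline income levy:
  €38,000 × 15% = €5,700
  €102,000 × 19% = €19,380
  €40,000 × 26% = €10,400
  €50,600 × 33% = €16,698
  → €52,178

Supplementary minimum tax:
  Adjusted income: €230,600 + €57,300 + €72,300 = €360,200
  Exemption: 25% × (€360,200 − €120,000) = €60,050 ≥ €32,000, so the exemption is fully phased out
  Base: €360,200 − €0 = €360,200
  €360,200 × 10% = €36,020

€52,178 > €36,020, so the mainline income levy governs.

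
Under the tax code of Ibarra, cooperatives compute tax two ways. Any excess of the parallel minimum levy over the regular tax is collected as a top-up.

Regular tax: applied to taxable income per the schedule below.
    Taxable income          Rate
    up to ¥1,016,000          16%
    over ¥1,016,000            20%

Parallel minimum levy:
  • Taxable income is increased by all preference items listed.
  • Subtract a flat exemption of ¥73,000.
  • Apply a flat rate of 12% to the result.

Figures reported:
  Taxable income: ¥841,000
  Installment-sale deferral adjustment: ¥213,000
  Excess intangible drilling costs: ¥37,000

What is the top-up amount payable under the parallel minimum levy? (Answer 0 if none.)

¥0

Parallel minimum levy:
  Adjusted income: ¥841,000 + ¥213,000 + ¥37,000 = ¥1,091,000
  Less exemption ¥73,000 → base ¥1,018,000
  ¥1,018,000 × 12% = ¥122,160

Regular tax:
  ¥841,000 × 16% = ¥134,560

¥122,160 ≤ ¥134,560, so no add-on is due.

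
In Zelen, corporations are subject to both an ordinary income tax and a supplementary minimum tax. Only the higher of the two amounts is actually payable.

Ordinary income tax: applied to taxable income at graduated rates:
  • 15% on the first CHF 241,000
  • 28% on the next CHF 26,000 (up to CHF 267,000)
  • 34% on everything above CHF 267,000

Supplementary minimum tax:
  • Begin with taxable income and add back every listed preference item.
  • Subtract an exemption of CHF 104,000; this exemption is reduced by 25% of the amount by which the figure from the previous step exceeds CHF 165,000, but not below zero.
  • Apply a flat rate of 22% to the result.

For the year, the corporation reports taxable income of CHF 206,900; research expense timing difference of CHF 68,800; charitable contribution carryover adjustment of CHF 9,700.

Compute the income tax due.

CHF 46,530

Ordinary income tax:
  CHF 206,900 × 15% = CHF 31,035

Supplementary minimum tax:
  Adjusted income: CHF 206,900 + CHF 68,800 + CHF 9,700 = CHF 285,400
  Exemption: CHF 104,000 − 25% × (CHF 285,400 − CHF 165,000) = CHF 104,000 − CHF 30,100 = CHF 73,900
  Base: CHF 285,400 − CHF 73,900 = CHF 211,500
  CHF 211,500 × 22% = CHF 46,530

CHF 46,530 > CHF 31,035, so the supplementary minimum tax is the binding amount.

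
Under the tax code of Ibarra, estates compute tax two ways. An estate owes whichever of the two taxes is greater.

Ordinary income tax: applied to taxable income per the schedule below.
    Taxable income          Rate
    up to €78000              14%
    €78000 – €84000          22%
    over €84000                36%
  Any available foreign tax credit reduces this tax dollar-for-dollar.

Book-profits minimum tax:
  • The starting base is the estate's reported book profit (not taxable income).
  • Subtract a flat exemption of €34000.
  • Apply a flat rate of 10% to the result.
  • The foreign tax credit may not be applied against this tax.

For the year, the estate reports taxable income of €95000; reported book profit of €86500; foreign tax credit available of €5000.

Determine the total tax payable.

Book-profits minimum tax:
  Base (reported book profit): €86500
  Less exemption €34000 → base €52500
  €52500 × 10% = €5250

Ordinary income tax:
  €78000 × 14% = €10920
  €6000 × 22% = €1320
  €11000 × 36% = €3960
  → €16200
  Less foreign tax credit €5000 → €11200

€11200 > €5250, so the ordinary income tax governs.

€11200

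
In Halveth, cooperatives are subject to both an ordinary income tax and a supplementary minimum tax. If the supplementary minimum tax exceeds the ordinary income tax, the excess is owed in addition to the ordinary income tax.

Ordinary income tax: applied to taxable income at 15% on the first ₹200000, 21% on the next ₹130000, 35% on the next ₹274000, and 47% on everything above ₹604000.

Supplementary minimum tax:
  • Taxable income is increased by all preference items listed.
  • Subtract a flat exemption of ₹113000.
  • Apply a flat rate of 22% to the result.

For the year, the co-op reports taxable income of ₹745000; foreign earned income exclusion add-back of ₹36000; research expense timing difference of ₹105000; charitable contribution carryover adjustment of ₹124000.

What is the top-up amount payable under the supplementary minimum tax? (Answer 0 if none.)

₹0

Ordinary income tax:
  ₹200000 × 15% = ₹30000
  ₹130000 × 21% = ₹27300
  ₹274000 × 35% = ₹95900
  ₹141000 × 47% = ₹66270
  → ₹219470

Supplementary minimum tax:
  Adjusted income: ₹745000 + ₹36000 + ₹105000 + ₹124000 = ₹1010000
  Less exemption ₹113000 → base ₹897000
  ₹897000 × 22% = ₹197340

₹197340 ≤ ₹219470, so no add-on is due.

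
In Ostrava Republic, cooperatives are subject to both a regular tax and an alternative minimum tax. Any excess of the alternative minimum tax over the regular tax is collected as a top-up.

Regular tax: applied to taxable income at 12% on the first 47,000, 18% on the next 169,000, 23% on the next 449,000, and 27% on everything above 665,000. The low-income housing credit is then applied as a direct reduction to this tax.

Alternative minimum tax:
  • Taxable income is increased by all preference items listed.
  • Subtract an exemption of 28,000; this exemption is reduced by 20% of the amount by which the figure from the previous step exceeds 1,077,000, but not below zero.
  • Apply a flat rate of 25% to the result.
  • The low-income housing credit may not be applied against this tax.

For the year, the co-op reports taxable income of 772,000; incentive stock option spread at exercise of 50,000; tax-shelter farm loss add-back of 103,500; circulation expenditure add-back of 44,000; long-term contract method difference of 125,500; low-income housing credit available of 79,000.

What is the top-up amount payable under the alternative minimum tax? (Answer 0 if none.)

178,430

Regular tax:
  47,000 × 12% = 5,640
  169,000 × 18% = 30,420
  449,000 × 23% = 103,270
  107,000 × 27% = 28,890
  → 168,220
  Less low-income housing credit 79,000 → 89,220

Alternative minimum tax:
  Adjusted income: 772,000 + 50,000 + 103,500 + 44,000 + 125,500 = 1,095,000
  Exemption: 28,000 − 20% × (1,095,000 − 1,077,000) = 28,000 − 3,600 = 24,400
  Base: 1,095,000 − 24,400 = 1,070,600
  1,070,600 × 25% = 267,650

Excess of alternative minimum tax over regular tax: 267,650 − 89,220 = 178,430.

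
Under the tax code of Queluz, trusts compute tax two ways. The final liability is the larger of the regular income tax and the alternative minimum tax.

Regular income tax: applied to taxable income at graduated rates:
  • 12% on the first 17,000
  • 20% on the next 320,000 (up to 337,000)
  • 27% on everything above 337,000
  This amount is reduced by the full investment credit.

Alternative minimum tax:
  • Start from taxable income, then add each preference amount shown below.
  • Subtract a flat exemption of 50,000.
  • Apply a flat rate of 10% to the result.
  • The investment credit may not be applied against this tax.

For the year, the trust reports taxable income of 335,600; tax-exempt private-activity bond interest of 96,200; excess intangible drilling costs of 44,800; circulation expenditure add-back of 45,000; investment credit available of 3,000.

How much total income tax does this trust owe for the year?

62,760

Alternative minimum tax:
  Adjusted income: 335,600 + 96,200 + 44,800 + 45,000 = 521,600
  Less exemption 50,000 → base 471,600
  471,600 × 10% = 47,160

Regular income tax:
  17,000 × 12% = 2,040
  318,600 × 20% = 63,720
  → 65,760
  Less investment credit 3,000 → 62,760

62,760 > 47,160, so the regular income tax governs.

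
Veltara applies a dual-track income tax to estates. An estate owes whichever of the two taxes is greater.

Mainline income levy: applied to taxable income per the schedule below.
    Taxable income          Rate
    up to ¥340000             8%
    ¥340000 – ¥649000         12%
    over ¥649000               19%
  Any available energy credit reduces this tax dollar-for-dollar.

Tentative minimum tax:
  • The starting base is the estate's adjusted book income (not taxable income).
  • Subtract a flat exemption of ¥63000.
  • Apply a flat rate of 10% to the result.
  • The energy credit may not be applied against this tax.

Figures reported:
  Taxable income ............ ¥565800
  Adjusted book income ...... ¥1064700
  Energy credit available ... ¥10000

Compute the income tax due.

Tentative minimum tax:
  Base (adjusted book income): ¥1064700
  Less exemption ¥63000 → base ¥1001700
  ¥1001700 × 10% = ¥100170

Mainline income levy:
  ¥340000 × 8% = ¥27200
  ¥225800 × 12% = ¥27096
  → ¥54296
  Less energy credit ¥10000 → ¥44296

¥100170 > ¥44296, so the tentative minimum tax is the binding amount.

¥100170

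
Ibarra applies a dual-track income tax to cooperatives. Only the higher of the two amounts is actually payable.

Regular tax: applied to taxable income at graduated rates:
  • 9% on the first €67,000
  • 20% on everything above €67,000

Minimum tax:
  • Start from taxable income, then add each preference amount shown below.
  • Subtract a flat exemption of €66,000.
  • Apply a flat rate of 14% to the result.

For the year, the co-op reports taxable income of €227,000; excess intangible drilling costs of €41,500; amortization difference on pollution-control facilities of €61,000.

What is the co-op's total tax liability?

€38,030

Regular tax:
  €67,000 × 9% = €6,030
  €160,000 × 20% = €32,000
  → €38,030

Minimum tax:
  Adjusted income: €227,000 + €41,500 + €61,000 = €329,500
  Less exemption €66,000 → base €263,500
  €263,500 × 14% = €36,890

€38,030 > €36,890, so the regular tax governs.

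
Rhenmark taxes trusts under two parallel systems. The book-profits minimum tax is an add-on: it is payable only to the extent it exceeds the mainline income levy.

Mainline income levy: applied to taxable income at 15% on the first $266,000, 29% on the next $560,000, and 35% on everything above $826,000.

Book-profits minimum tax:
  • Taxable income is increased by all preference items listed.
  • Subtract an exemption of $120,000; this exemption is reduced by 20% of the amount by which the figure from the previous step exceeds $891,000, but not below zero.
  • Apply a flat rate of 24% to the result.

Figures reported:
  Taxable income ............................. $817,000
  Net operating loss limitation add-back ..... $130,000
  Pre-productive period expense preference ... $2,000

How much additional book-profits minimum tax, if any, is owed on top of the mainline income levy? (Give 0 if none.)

$2,054

Mainline income levy:
  $266,000 × 15% = $39,900
  $551,000 × 29% = $159,790
  → $199,690

Book-profits minimum tax:
  Adjusted income: $817,000 + $130,000 + $2,000 = $949,000
  Exemption: $120,000 − 20% × ($949,000 − $891,000) = $120,000 − $11,600 = $108,400
  Base: $949,000 − $108,400 = $840,600
  $840,600 × 24% = $201,744

Excess of book-profits minimum tax over mainline income levy: $201,744 − $199,690 = $2,054.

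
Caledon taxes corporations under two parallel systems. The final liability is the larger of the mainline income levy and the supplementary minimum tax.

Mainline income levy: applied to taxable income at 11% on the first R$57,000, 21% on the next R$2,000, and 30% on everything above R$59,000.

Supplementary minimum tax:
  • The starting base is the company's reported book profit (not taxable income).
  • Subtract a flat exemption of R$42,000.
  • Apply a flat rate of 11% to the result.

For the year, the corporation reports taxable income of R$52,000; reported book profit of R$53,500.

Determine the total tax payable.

R$5,720

Mainline income levy:
  R$52,000 × 11% = R$5,720

Supplementary minimum tax:
  Base (reported book profit): R$53,500
  Less exemption R$42,000 → base R$11,500
  R$11,500 × 11% = R$1,265

R$5,720 > R$1,265, so the mainline income levy governs.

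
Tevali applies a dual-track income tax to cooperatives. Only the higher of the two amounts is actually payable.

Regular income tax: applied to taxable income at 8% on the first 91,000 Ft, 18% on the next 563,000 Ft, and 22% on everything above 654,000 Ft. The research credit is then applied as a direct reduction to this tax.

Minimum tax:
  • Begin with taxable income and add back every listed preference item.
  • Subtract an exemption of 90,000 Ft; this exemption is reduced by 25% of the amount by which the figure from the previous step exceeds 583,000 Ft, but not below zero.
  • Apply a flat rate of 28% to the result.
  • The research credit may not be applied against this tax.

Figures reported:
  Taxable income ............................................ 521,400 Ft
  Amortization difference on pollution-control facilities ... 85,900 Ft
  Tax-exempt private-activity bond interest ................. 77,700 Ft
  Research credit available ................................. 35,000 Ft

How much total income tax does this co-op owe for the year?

Regular income tax:
  91,000 Ft × 8% = 7,280 Ft
  430,400 Ft × 18% = 77,472 Ft
  → 84,752 Ft
  Less research credit 35,000 Ft → 49,752 Ft

Minimum tax:
  Adjusted income: 521,400 Ft + 85,900 Ft + 77,700 Ft = 685,000 Ft
  Exemption: 90,000 Ft − 25% × (685,000 Ft − 583,000 Ft) = 90,000 Ft − 25,500 Ft = 64,500 Ft
  Base: 685,000 Ft − 64,500 Ft = 620,500 Ft
  620,500 Ft × 28% = 173,740 Ft

173,740 Ft > 49,752 Ft, so the minimum tax is the binding amount.

173,740 Ft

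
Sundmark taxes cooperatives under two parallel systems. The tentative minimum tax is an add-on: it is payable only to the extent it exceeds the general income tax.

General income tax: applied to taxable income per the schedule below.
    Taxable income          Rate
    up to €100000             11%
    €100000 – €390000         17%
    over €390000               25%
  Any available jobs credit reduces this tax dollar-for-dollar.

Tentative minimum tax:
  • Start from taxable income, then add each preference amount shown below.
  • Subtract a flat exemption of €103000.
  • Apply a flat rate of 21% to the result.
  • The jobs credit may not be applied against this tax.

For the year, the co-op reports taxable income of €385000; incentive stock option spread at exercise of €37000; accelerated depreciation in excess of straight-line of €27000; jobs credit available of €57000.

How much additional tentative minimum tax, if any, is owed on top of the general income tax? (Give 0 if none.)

General income tax:
  €100000 × 11% = €11000
  €285000 × 17% = €48450
  → €59450
  Less jobs credit €57000 → €2450

Tentative minimum tax:
  Adjusted income: €385000 + €37000 + €27000 = €449000
  Less exemption €103000 → base €346000
  €346000 × 21% = €72660

Excess of tentative minimum tax over general income tax: €72660 − €2450 = €70210.

€70210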